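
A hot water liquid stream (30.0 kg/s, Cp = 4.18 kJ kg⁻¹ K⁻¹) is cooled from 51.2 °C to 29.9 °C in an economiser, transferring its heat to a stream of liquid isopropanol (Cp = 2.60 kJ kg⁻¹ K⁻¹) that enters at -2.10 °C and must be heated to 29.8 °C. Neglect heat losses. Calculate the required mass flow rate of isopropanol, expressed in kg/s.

ṁ_c = 32.2 kg/s

Heat released by hot stream: Q = 30.0 × 4.18 × (51.2 − 29.9) = 2671 kJ/s
Energy balance on cold side (adiabatic exchanger): Q = ṁ_c·Cp_c·(T_c,out − T_c,in)
ṁ_c = 2671 / [2.60 × (29.8 − -2.10)] = 32.204 kg/s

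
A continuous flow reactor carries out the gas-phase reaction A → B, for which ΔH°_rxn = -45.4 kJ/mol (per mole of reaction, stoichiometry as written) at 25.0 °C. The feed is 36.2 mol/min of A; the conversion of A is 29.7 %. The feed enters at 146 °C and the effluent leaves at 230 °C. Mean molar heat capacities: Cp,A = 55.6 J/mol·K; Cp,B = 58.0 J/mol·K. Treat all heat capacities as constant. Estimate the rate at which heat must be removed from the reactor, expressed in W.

Q_out = 5230 W

Extent of reaction ξ = 0.297 × 36.2 = 10.751 mol/min
Reaction term: ξ·ΔH°_rxn = 10.751 × -45.4 = -488.11 kJ/min
Sensible, feed 146→25 °C: -243.54 kJ/min
Outlet flows (mol/min): A 25.449, B 10.751
Sensible, products 25→230 °C: 417.9 kJ/min
Q = ΔH = -313.76 kJ/min = -5.2293 kW
Heat removed = 5229.3 W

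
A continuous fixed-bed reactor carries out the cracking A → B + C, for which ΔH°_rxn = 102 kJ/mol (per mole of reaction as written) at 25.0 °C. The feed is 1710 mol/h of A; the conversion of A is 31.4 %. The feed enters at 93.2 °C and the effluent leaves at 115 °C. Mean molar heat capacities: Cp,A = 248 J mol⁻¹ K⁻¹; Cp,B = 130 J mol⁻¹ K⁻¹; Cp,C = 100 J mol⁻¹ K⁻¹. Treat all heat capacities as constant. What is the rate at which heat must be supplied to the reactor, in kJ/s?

Q_in = 17.5 kJ/s

Extent of reaction ξ = 0.314 × 1710 = 536.94 mol/h
Reaction term: ξ·ΔH°_rxn = 536.94 × 102 = 54768 kJ/h
Sensible, feed 93.2→25 °C: -28922 kJ/h
Outlet flows (mol/h): A 1173.1, B 536.94, C 536.94
Sensible, products 25→115 °C: 37297 kJ/h
Q = ΔH = 63143 kJ/h = 17.54 kW
Heat supplied = 17.54 kJ/s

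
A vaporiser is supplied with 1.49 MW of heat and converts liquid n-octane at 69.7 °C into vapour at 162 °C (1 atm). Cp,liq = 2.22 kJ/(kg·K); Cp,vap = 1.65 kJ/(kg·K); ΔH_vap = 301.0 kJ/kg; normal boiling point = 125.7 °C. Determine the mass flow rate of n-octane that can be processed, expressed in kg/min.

Δh = 2.22×(125.7−69.7) + 301.0 + 1.65×(162−125.7) = 485.21 kJ/kg
Q = 1.49 MW = 1490 kJ/s = 89400 kJ/min
ṁ = Q/Δh = 89400 / 485.21 = 184.25 kg/min

ṁ = 184 kg/min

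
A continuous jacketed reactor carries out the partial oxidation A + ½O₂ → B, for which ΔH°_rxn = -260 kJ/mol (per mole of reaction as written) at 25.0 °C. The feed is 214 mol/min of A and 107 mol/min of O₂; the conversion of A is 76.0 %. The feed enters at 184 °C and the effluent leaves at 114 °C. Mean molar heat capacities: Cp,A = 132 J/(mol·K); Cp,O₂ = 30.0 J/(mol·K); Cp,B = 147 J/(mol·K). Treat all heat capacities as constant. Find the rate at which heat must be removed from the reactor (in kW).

Extent of reaction ξ = 0.760 × 214 = 162.64 mol/min
Reaction term: ξ·ΔH°_rxn = 162.64 × -260 = -42286 kJ/min
Sensible, feed 184→25 °C: -5001.8 kJ/min
Outlet flows (mol/min): A 51.36, O₂ 25.68, B 162.64
Sensible, products 25→114 °C: 2799.8 kJ/min
Q = ΔH = -44488 kJ/min = -741.47 kW
Heat removed = 741.47 kW

Q_out = 741 kW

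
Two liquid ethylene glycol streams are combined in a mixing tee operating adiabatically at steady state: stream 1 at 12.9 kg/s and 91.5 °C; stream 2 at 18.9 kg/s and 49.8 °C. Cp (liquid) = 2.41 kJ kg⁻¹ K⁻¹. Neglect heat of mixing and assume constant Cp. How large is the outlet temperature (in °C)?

T_out = 66.7 °C

Adiabatic, steady state ⇒ Σ ṁᵢCp,ᵢ(T_out − Tᵢ) = 0
Σ ṁᵢCp,ᵢTᵢ = 12.9×2.41×91.5 + 18.9×2.41×49.8 = 5113
Σ ṁᵢCp,ᵢ = 12.9×2.41 + 18.9×2.41 = 76.638
T_out = 5113 / 76.638 = 66.716 °C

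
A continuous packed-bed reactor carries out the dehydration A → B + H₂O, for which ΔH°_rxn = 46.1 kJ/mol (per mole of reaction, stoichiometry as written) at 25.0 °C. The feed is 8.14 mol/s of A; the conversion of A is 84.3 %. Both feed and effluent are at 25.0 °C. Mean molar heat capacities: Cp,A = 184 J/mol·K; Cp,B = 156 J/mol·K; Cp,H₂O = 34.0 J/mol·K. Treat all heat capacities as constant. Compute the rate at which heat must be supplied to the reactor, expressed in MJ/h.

Extent of reaction ξ = 0.843 × 8.14 = 6.862 mol/s
Reaction term: ξ·ΔH°_rxn = 6.862 × 46.1 = 316.34 kJ/s
Q = ΔH = 316.34 kJ/s = 316.34 kW
Heat supplied = 1138.8 MJ/h

Q_in = 1140 MJ/h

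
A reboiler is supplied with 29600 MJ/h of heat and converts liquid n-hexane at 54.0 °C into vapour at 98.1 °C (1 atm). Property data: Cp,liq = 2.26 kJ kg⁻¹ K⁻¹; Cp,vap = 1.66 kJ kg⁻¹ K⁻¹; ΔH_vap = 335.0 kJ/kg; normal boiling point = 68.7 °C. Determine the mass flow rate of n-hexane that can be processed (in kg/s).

Δh = 2.26×(68.7−54.0) + 335.0 + 1.66×(98.1−68.7) = 417.03 kJ/kg
Q = 29600 MJ/h = 8222.2 kJ/s = 8222.2 kJ/s
ṁ = Q/Δh = 8222.2 / 417.03 = 19.716 kg/s

ṁ = 19.7 kg/s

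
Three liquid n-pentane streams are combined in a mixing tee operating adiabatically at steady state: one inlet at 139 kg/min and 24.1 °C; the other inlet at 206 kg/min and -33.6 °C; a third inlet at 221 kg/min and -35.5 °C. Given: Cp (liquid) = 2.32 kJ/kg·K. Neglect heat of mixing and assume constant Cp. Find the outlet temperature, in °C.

Energy balance with Q = 0: Σ ṁᵢCp,ᵢ(T_out − Tᵢ) = 0
Σ ṁᵢCp,ᵢTᵢ = 139×2.32×24.1 + 206×2.32×-33.6 + 221×2.32×-35.5 = -26488
Σ ṁᵢCp,ᵢ = 139×2.32 + 206×2.32 + 221×2.32 = 1313.1
T_out = -26488 / 1313.1 = -20.172 °C

T_out = -20.2 °C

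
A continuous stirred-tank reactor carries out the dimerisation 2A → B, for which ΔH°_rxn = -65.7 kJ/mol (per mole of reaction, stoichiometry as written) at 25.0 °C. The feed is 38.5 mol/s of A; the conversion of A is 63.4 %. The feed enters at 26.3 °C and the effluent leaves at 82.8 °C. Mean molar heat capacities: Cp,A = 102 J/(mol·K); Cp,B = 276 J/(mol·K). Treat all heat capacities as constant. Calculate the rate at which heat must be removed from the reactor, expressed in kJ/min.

Q_out = 31800 kJ/min

Extent of reaction ξ = 0.634 × 38.5 / 2 = 12.204 mol/s
Reaction term: ξ·ΔH°_rxn = 12.204 × -65.7 = -801.84 kJ/s
Sensible, feed 26.3→25 °C: -5.1051 kJ/s
Outlet flows (mol/s): A 14.091, B 12.204
Sensible, products 25→82.8 °C: 277.77 kJ/s
Q = ΔH = -529.17 kJ/s = -529.17 kW
Heat removed = 31750 kJ/min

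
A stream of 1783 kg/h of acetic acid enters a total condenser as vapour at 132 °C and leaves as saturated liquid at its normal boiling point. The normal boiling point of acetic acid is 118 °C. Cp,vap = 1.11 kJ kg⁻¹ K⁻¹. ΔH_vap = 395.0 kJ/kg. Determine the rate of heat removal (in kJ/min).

vapour 132→118 °C: -15.54 kJ/kg
condensation at 118 °C: -395 kJ/kg
Δh = -15.54 + -395 = -410.54 kJ/kg
Q = ṁ·Δh = 1783 kg/h × -410.54 kJ/kg = -731990 kJ/h
|Q| = 203.33 kW = 12200 kJ/min

Q_c = 12200 kJ/min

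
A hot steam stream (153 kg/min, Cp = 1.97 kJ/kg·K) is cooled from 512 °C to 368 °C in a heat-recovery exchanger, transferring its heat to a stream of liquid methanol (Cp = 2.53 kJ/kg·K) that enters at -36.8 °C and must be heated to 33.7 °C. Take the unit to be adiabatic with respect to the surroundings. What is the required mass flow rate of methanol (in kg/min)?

Heat released by hot stream: Q = 153 × 1.97 × (512 − 368) = 43403 kJ/min
Energy balance on cold side (adiabatic exchanger): Q = ṁ_c·Cp_c·(T_c,out − T_c,in)
ṁ_c = 43403 / [2.53 × (33.7 − -36.8)] = 243.34 kg/min

ṁ_c = 243 kg/min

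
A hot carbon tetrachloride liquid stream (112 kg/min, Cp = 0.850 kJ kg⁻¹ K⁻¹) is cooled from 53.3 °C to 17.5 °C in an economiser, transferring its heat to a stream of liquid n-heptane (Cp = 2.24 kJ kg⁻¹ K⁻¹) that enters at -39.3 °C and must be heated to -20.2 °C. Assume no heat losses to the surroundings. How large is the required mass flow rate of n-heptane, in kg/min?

ṁ_c = 79.7 kg/min

Heat released by hot stream: Q = 112 × 0.850 × (53.3 − 17.5) = 3408.2 kJ/min
Energy balance on cold side (adiabatic exchanger): Q = ṁ_c·Cp_c·(T_c,out − T_c,in)
ṁ_c = 3408.2 / [2.24 × (-20.2 − -39.3)] = 79.66 kg/min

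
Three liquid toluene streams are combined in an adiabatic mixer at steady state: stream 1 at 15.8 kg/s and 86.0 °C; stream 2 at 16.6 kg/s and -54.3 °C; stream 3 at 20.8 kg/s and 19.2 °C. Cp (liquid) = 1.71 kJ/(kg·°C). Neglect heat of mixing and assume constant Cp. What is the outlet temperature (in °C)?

T_out = 16.1 °C

Adiabatic, steady state ⇒ Σ ṁᵢCp,ᵢ(T_out − Tᵢ) = 0
T_out = Σ ṁᵢCp,ᵢTᵢ / Σ ṁᵢCp,ᵢ
      = 1465.1 / 90.972 = 16.105 °C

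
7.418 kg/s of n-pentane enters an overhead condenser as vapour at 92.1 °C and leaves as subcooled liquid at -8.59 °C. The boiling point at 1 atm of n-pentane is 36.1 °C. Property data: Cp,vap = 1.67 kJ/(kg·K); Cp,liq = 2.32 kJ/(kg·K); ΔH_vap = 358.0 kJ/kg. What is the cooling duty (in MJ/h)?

vapour 92.1→36.1 °C: -93.52 kJ/kg
condensation at 36.1 °C: -358 kJ/kg
liquid 36.1→-8.59 °C: -103.68 kJ/kg
Δh = -93.52 + -358 + -103.68 = -555.2 kJ/kg
Q = ṁ·Δh = 7.418 kg/s × -555.2 kJ/kg = -4118.5 kJ/s
|Q| = 4118.5 kW = 14827 MJ/h

Q_c = 14800 MJ/h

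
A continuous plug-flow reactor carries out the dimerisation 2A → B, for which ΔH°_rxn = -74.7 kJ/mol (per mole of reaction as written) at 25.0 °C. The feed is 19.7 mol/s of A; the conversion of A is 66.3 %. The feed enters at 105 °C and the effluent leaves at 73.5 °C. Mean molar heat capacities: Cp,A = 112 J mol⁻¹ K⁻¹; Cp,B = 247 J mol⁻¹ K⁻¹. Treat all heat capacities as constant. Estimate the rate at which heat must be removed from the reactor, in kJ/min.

Q_out = 33000 kJ/min

Extent of reaction ξ = 0.663 × 19.7 / 2 = 6.5305 mol/s
Reaction term: ξ·ΔH°_rxn = 6.5305 × -74.7 = -487.83 kJ/s
Sensible, feed 105→25 °C: -176.51 kJ/s
Outlet flows (mol/s): A 6.6389, B 6.5305
Sensible, products 25→73.5 °C: 114.3 kJ/s
Q = ΔH = -550.05 kJ/s = -550.05 kW
Heat removed = 33003 kJ/min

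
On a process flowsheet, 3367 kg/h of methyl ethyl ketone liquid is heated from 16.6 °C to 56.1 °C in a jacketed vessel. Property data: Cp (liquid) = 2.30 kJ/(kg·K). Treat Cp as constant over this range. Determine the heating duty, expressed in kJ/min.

Q = ṁ·Cp·ΔT = 3367 × 2.30 × (56.1 − 16.6) = 305890 kJ/h
Converting: 305890 / 3600 s = 84.97 kW
Heating duty = 5098.2 kJ/min

Q = 5100 kJ/min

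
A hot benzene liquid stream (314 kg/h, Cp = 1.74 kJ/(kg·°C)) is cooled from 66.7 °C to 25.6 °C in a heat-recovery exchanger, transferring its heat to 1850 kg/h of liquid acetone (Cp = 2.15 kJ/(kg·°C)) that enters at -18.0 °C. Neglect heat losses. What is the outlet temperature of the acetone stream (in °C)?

Heat released by hot stream: Q = 314 × 1.74 × (66.7 − 25.6) = 22455 kJ/h
Energy balance on cold side (adiabatic exchanger): Q = ṁ_c·Cp_c·(T_c,out − T_c,in)
T_c,out = -18.0 + 22455/(1850 × 2.15) = -12.354 °C

T_c,out = -12.4 °C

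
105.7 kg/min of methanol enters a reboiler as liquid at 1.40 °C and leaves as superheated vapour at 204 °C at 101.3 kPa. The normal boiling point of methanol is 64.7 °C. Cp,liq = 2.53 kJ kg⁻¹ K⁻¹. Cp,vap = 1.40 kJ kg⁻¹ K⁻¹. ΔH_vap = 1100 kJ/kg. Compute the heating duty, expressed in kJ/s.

Q = 2560 kJ/s

liquid 1.40→64.7 °C: 160.15 kJ/kg
vaporisation at 64.7 °C: 1100 kJ/kg
vapour 64.7→204 °C: 195.02 kJ/kg
Δh = 160.15 + 1100 + 195.02 = 1455.2 kJ/kg
Q = ṁ·Δh = 105.7 kg/min × 1455.2 kJ/kg = 153810 kJ/min
|Q| = 2563.5 kW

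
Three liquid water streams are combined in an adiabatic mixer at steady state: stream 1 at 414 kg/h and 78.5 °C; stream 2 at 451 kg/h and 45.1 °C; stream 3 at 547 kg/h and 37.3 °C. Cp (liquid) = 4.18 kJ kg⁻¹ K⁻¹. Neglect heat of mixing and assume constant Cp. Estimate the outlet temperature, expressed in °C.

Energy balance with Q = 0: Σ ṁᵢCp,ᵢ(T_out − Tᵢ) = 0
Σ ṁᵢCp,ᵢTᵢ = 414×4.18×78.5 + 451×4.18×45.1 + 547×4.18×37.3 = 306150
Σ ṁᵢCp,ᵢ = 414×4.18 + 451×4.18 + 547×4.18 = 5902.2
T_out = 306150 / 5902.2 = 51.871 °C

T_out = 51.9 °C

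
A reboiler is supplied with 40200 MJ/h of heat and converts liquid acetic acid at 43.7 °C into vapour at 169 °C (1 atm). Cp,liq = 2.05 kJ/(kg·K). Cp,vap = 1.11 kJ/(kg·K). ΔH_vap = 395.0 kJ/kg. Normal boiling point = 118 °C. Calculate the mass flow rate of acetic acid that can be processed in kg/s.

ṁ = 18.5 kg/s

Δh = 2.05×(118−43.7) + 395.0 + 1.11×(169−118) = 603.92 kJ/kg
Q = 40200 MJ/h = 11167 kJ/s = 11167 kJ/s
ṁ = Q/Δh = 11167 / 603.92 = 18.49 kg/s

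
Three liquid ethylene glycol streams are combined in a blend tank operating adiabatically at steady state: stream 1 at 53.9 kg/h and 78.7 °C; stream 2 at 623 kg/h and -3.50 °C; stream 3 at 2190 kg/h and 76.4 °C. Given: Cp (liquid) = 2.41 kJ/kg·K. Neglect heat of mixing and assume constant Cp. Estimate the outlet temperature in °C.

No heat crosses the boundary, so H_out = H_in.
Σ ṁᵢCp,ᵢTᵢ = 53.9×2.41×78.7 + 623×2.41×-3.50 + 2190×2.41×76.4 = 408200
Σ ṁᵢCp,ᵢ = 53.9×2.41 + 623×2.41 + 2190×2.41 = 6909.2
T_out = 408200 / 6909.2 = 59.08 °C

T_out = 59.1 °C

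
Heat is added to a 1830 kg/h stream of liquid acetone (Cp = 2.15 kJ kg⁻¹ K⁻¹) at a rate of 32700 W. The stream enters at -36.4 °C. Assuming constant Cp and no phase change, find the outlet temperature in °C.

Q = 32700 W = 117720 kJ/h
ΔT = Q/(ṁ·Cp) = 117720/(1830×2.15) = 29.92 K
T_out = -36.4 + 29.92 = -6.4801 °C

T_out = -6.48 °C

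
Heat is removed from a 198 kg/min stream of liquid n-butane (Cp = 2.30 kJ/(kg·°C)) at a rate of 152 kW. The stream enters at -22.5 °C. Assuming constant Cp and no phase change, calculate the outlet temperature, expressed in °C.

Q = 152 kW = 9120 kJ/min
ΔT = Q/(ṁ·Cp) = 9120/(198×2.30) = 20.026 K
T_out = -22.5 − 20.026 = -42.526 °C

T_out = -42.5 °C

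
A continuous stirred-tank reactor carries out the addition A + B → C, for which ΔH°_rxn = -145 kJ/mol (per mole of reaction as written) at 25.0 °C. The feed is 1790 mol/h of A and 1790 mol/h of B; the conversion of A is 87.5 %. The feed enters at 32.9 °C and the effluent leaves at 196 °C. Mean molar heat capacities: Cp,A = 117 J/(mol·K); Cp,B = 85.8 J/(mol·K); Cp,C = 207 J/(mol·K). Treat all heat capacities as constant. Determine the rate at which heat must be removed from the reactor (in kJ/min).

Q_out = 2780 kJ/min

Extent of reaction ξ = 0.875 × 1790 = 1566.2 mol/h
Reaction term: ξ·ΔH°_rxn = 1566.2 × -145 = -227110 kJ/h
Sensible, feed 32.9→25 °C: -2867.8 kJ/h
Outlet flows (mol/h): A 223.75, B 223.75, C 1566.2
Sensible, products 25→196 °C: 63200 kJ/h
Q = ΔH = -166770 kJ/h = -46.326 kW
Heat removed = 2779.6 kJ/min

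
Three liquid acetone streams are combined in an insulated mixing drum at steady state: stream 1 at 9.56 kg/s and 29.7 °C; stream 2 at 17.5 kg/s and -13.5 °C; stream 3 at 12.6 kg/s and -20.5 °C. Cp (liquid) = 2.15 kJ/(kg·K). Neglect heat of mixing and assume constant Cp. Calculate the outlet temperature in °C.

T_out = -5.31 °C

Adiabatic, steady state ⇒ Σ ṁᵢCp,ᵢ(T_out − Tᵢ) = 0
T_out = Σ ṁᵢCp,ᵢTᵢ / Σ ṁᵢCp,ᵢ
      = -452.83 / 85.269 = -5.3106 °C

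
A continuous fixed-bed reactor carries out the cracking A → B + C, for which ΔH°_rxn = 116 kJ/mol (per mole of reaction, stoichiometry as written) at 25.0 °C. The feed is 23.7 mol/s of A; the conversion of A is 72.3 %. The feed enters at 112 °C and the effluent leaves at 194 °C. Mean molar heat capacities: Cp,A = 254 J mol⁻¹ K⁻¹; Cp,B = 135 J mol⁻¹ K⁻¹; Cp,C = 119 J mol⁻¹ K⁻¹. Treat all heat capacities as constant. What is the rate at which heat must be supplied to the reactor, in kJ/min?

Q_in = 149000 kJ/min

Extent of reaction ξ = 0.723 × 23.7 = 17.135 mol/s
Reaction term: ξ·ΔH°_rxn = 17.135 × 116 = 1987.7 kJ/s
Sensible, feed 112→25 °C: -523.72 kJ/s
Outlet flows (mol/s): A 6.5649, B 17.135, C 17.135
Sensible, products 25→194 °C: 1017.3 kJ/s
Q = ΔH = 2481.3 kJ/s = 2481.3 kW
Heat supplied = 148880 kJ/min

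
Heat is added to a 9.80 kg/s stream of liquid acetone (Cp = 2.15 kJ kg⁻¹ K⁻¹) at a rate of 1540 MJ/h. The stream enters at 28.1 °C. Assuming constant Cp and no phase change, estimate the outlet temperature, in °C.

Q = 1540 MJ/h = 427.78 kJ/s
ΔT = Q/(ṁ·Cp) = 427.78/(9.80×2.15) = 20.303 K
T_out = 28.1 + 20.303 = 48.403 °C

T_out = 48.4 °C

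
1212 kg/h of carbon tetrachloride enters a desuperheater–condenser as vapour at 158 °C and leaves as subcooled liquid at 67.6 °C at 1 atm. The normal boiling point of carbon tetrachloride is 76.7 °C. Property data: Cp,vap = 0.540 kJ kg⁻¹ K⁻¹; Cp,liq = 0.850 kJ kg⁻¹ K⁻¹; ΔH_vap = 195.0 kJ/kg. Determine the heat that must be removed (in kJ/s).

vapour 158→76.7 °C: -43.902 kJ/kg
condensation at 76.7 °C: -195 kJ/kg
liquid 76.7→67.6 °C: -7.735 kJ/kg
Δh = -43.902 + -195 + -7.735 = -246.64 kJ/kg
Q = ṁ·Δh = 1212 kg/h × -246.64 kJ/kg = -298920 kJ/h
|Q| = 83.034 kW

Q_c = 83.0 kJ/s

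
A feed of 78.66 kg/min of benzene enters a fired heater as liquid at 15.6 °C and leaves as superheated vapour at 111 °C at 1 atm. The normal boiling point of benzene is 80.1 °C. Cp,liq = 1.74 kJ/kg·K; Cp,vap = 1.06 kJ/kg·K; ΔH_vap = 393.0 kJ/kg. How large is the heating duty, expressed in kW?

liquid 15.6→80.1 °C: 112.23 kJ/kg
vaporisation at 80.1 °C: 393 kJ/kg
vapour 80.1→111 °C: 32.754 kJ/kg
Δh = 112.23 + 393 + 32.754 = 537.98 kJ/kg
Q = ṁ·Δh = 78.66 kg/min × 537.98 kJ/kg = 42318 kJ/min
|Q| = 705.3 kW

Q = 705 kW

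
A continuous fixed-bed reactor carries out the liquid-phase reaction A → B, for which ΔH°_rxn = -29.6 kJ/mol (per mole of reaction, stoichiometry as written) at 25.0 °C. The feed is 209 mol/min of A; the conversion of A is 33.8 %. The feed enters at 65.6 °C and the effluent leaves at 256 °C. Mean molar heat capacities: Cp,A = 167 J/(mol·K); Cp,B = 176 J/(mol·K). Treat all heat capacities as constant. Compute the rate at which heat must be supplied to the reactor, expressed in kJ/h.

Q_in = 282000 kJ/h

Extent of reaction ξ = 0.338 × 209 = 70.642 mol/min
Reaction term: ξ·ΔH°_rxn = 70.642 × -29.6 = -2091 kJ/min
Sensible, feed 65.6→25 °C: -1417.1 kJ/min
Outlet flows (mol/min): A 138.36, B 70.642
Sensible, products 25→256 °C: 8209.5 kJ/min
Q = ΔH = 4701.4 kJ/min = 78.357 kW
Heat supplied = 282080 kJ/h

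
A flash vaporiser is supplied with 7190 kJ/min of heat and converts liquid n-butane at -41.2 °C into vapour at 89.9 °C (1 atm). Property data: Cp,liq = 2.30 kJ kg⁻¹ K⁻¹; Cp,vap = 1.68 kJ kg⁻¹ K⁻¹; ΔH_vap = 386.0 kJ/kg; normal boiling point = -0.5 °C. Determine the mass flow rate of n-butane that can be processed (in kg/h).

ṁ = 683 kg/h

Δh = 2.30×(-0.5−-41.2) + 386.0 + 1.68×(89.9−-0.5) = 631.48 kJ/kg
Q = 7190 kJ/min = 119.83 kJ/s = 431400 kJ/h
ṁ = Q/Δh = 431400 / 631.48 = 683.15 kg/h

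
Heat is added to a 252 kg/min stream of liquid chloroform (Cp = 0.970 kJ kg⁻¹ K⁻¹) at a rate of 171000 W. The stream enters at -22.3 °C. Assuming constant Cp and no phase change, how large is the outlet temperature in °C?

T_out = 19.7 °C

Q = 171000 W = 10260 kJ/min
ΔT = Q/(ṁ·Cp) = 10260/(252×0.970) = 41.973 K
T_out = -22.3 + 41.973 = 19.673 °C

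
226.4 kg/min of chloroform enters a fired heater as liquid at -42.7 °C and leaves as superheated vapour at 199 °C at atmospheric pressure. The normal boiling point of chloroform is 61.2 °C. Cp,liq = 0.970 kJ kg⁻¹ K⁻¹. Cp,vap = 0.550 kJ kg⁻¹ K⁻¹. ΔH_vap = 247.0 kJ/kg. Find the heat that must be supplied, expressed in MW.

liquid -42.7→61.2 °C: 100.78 kJ/kg
vaporisation at 61.2 °C: 247 kJ/kg
vapour 61.2→199 °C: 75.79 kJ/kg
Δh = 100.78 + 247 + 75.79 = 423.57 kJ/kg
Q = ṁ·Δh = 226.4 kg/min × 423.57 kJ/kg = 95897 kJ/min
|Q| = 1598.3 kW = 1.5983 MW

Q = 1.60 MW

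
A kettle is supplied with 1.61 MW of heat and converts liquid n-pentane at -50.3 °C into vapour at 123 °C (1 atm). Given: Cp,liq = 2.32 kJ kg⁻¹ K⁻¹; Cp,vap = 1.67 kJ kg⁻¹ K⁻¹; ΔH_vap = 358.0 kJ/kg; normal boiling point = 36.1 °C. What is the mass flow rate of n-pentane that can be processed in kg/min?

Δh = 2.32×(36.1−-50.3) + 358.0 + 1.67×(123−36.1) = 703.57 kJ/kg
Q = 1.61 MW = 1610 kJ/s = 96600 kJ/min
ṁ = Q/Δh = 96600 / 703.57 = 137.3 kg/min

ṁ = 137 kg/min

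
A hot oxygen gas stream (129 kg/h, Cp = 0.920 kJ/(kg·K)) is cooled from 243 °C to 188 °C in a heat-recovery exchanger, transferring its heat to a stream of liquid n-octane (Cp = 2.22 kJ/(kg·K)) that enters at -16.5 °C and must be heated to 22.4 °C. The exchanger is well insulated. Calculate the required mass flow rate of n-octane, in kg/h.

ṁ_c = 75.6 kg/h

Heat released by hot stream: Q = 129 × 0.920 × (243 − 188) = 6527.4 kJ/h
Energy balance on cold side (adiabatic exchanger): Q = ṁ_c·Cp_c·(T_c,out − T_c,in)
ṁ_c = 6527.4 / [2.22 × (22.4 − -16.5)] = 75.585 kg/h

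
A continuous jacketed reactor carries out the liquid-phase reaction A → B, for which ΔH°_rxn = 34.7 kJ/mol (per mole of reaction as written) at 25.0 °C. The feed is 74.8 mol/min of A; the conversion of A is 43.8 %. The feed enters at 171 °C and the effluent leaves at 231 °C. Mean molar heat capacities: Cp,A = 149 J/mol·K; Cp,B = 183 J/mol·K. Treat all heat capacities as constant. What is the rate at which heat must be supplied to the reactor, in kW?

Extent of reaction ξ = 0.438 × 74.8 = 32.762 mol/min
Reaction term: ξ·ΔH°_rxn = 32.762 × 34.7 = 1136.9 kJ/min
Sensible, feed 171→25 °C: -1627.2 kJ/min
Outlet flows (mol/min): A 42.038, B 32.762
Sensible, products 25→231 °C: 2525.4 kJ/min
Q = ΔH = 2035 kJ/min = 33.917 kW
Heat supplied = 33.917 kW

Q_in = 33.9 kW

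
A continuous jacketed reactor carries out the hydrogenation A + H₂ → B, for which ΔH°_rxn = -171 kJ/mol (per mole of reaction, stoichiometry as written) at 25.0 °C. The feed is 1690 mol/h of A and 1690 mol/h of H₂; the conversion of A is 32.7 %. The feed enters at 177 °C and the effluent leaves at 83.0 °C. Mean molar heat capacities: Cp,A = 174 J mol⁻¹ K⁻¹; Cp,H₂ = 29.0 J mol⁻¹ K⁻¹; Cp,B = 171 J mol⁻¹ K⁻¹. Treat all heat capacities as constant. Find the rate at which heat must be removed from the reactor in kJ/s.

Extent of reaction ξ = 0.327 × 1690 = 552.63 mol/h
Reaction term: ξ·ΔH°_rxn = 552.63 × -171 = -94500 kJ/h
Sensible, feed 177→25 °C: -52147 kJ/h
Outlet flows (mol/h): A 1137.4, H₂ 1137.4, B 552.63
Sensible, products 25→83.0 °C: 18872 kJ/h
Q = ΔH = -127770 kJ/h = -35.493 kW
Heat removed = 35.493 kJ/s

Q_out = 35.5 kJ/s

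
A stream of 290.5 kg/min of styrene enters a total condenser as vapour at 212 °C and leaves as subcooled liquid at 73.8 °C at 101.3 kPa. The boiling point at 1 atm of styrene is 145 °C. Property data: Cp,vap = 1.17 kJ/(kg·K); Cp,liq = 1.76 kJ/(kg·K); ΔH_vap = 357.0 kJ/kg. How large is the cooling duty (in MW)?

vapour 212→145 °C: -78.39 kJ/kg
condensation at 145 °C: -357 kJ/kg
liquid 145→73.8 °C: -125.31 kJ/kg
Δh = -78.39 + -357 + -125.31 = -560.7 kJ/kg
Q = ṁ·Δh = 290.5 kg/min × -560.7 kJ/kg = -162880 kJ/min
|Q| = 2714.7 kW = 2.7147 MW

Q_c = 2.71 MW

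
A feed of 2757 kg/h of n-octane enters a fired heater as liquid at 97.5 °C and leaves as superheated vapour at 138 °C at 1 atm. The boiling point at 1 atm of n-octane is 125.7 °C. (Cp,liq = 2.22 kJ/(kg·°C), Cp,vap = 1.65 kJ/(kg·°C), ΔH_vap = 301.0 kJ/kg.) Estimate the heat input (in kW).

liquid 97.5→125.7 °C: 62.604 kJ/kg
vaporisation at 125.7 °C: 301 kJ/kg
vapour 125.7→138 °C: 20.295 kJ/kg
Δh = 62.604 + 301 + 20.295 = 383.9 kJ/kg
Q = ṁ·Δh = 2757 kg/h × 383.9 kJ/kg = 1.0584e+06 kJ/h
|Q| = 294 kW

Q = 294 kW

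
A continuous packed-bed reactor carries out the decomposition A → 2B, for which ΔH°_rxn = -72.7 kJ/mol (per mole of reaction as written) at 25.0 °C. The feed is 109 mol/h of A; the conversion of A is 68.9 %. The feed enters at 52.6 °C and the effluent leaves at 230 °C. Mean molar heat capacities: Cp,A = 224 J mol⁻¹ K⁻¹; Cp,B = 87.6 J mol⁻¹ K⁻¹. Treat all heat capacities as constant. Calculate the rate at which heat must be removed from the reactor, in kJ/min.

Extent of reaction ξ = 0.689 × 109 = 75.101 mol/h
Reaction term: ξ·ΔH°_rxn = 75.101 × -72.7 = -5459.8 kJ/h
Sensible, feed 52.6→25 °C: -673.88 kJ/h
Outlet flows (mol/h): A 33.899, B 150.2
Sensible, products 25→230 °C: 4254 kJ/h
Q = ΔH = -1879.8 kJ/h = -0.52215 kW
Heat removed = 31.329 kJ/min

Q_out = 31.3 kJ/min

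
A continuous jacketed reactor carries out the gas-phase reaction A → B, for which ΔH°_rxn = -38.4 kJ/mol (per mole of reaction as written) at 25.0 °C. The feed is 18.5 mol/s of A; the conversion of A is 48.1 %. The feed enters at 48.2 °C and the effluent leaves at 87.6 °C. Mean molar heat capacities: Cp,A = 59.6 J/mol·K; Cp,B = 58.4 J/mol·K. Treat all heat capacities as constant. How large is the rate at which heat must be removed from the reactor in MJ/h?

Extent of reaction ξ = 0.481 × 18.5 = 8.8985 mol/s
Reaction term: ξ·ΔH°_rxn = 8.8985 × -38.4 = -341.7 kJ/s
Sensible, feed 48.2→25 °C: -25.58 kJ/s
Outlet flows (mol/s): A 9.6015, B 8.8985
Sensible, products 25→87.6 °C: 68.354 kJ/s
Q = ΔH = -298.93 kJ/s = -298.93 kW
Heat removed = 1076.1 MJ/h

Q_out = 1080 MJ/h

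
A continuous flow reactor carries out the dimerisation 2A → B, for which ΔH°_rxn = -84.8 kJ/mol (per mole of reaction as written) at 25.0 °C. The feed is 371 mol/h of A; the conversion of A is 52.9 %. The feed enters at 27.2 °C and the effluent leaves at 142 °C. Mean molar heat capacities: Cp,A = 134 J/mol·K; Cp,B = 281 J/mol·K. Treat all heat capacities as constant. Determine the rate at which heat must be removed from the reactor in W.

Q_out = 685 W

Extent of reaction ξ = 0.529 × 371 / 2 = 98.13 mol/h
Reaction term: ξ·ΔH°_rxn = 98.13 × -84.8 = -8321.4 kJ/h
Sensible, feed 27.2→25 °C: -109.37 kJ/h
Outlet flows (mol/h): A 174.74, B 98.13
Sensible, products 25→142 °C: 5965.8 kJ/h
Q = ΔH = -2465 kJ/h = -0.68471 kW
Heat removed = 684.71 W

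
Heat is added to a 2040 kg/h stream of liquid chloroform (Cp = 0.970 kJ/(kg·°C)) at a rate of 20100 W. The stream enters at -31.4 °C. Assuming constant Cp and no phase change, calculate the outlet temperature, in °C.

Q = 20100 W = 72360 kJ/h
ΔT = Q/(ṁ·Cp) = 72360/(2040×0.970) = 36.568 K
T_out = -31.4 + 36.568 = 5.1676 °C

T_out = 5.17 °C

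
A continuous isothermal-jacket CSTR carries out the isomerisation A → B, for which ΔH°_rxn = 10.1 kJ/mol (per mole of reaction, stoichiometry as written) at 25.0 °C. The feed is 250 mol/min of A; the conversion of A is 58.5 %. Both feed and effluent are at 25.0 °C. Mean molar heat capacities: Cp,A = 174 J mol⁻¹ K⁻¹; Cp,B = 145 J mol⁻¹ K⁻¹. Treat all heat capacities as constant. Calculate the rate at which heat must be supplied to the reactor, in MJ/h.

Extent of reaction ξ = 0.585 × 250 = 146.25 mol/min
Reaction term: ξ·ΔH°_rxn = 146.25 × 10.1 = 1477.1 kJ/min
Q = ΔH = 1477.1 kJ/min = 24.619 kW
Heat supplied = 88.627 MJ/h

Q_in = 88.6 MJ/h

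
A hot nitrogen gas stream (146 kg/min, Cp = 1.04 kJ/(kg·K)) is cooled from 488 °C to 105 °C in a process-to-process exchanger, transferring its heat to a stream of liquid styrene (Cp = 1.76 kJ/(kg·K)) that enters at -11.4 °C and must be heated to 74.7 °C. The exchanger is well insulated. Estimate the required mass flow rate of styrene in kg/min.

Heat released by hot stream: Q = 146 × 1.04 × (488 − 105) = 58155 kJ/min
Energy balance on cold side (adiabatic exchanger): Q = ṁ_c·Cp_c·(T_c,out − T_c,in)
ṁ_c = 58155 / [1.76 × (74.7 − -11.4)] = 383.77 kg/min

ṁ_c = 384 kg/min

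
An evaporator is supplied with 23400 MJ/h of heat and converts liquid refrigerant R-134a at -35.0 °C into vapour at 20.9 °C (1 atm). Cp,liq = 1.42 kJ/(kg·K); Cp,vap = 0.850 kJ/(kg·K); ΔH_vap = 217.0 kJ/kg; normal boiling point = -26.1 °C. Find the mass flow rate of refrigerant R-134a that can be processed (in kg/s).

Δh = 1.42×(-26.1−-35.0) + 217.0 + 0.850×(20.9−-26.1) = 269.59 kJ/kg
Q = 23400 MJ/h = 6500 kJ/s = 6500 kJ/s
ṁ = Q/Δh = 6500 / 269.59 = 24.111 kg/s

ṁ = 24.1 kg/s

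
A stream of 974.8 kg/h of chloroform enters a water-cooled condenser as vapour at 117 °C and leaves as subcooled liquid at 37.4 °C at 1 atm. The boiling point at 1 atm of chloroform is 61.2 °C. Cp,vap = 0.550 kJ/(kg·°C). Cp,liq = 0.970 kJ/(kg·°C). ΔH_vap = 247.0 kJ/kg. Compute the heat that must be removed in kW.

vapour 117→61.2 °C: -30.69 kJ/kg
condensation at 61.2 °C: -247 kJ/kg
liquid 61.2→37.4 °C: -23.086 kJ/kg
Δh = -30.69 + -247 + -23.086 = -300.78 kJ/kg
Q = ṁ·Δh = 974.8 kg/h × -300.78 kJ/kg = -293200 kJ/h
|Q| = 81.443 kW

Q_c = 81.4 kW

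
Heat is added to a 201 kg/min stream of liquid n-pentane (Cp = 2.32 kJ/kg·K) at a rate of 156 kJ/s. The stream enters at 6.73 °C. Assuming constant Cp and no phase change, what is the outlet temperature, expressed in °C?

Q = 156 kJ/s = 9360 kJ/min
ΔT = Q/(ṁ·Cp) = 9360/(201×2.32) = 20.072 K
T_out = 6.73 + 20.072 = 26.802 °C

T_out = 26.8 °C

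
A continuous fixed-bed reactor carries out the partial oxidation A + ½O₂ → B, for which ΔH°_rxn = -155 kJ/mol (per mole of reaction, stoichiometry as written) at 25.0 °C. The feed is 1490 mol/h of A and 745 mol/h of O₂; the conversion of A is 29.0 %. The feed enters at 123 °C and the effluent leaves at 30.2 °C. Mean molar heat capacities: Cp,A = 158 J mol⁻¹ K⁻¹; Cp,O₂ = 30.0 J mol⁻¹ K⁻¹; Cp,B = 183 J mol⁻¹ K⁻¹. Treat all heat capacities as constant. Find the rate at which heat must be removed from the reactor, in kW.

Q_out = 25.2 kW

Extent of reaction ξ = 0.290 × 1490 = 432.1 mol/h
Reaction term: ξ·ΔH°_rxn = 432.1 × -155 = -66976 kJ/h
Sensible, feed 123→25 °C: -25261 kJ/h
Outlet flows (mol/h): A 1057.9, O₂ 528.95, B 432.1
Sensible, products 25→30.2 °C: 1362.9 kJ/h
Q = ΔH = -90874 kJ/h = -25.243 kW
Heat removed = 25.243 kW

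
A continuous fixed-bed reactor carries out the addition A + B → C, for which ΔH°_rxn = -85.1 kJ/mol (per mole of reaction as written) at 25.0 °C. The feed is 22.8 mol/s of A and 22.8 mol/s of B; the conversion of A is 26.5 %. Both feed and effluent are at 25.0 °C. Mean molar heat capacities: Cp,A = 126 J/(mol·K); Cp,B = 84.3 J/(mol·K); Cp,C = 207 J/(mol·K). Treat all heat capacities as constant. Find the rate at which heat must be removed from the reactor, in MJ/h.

Q_out = 1850 MJ/h

Extent of reaction ξ = 0.265 × 22.8 = 6.042 mol/s
Reaction term: ξ·ΔH°_rxn = 6.042 × -85.1 = -514.17 kJ/s
Q = ΔH = -514.17 kJ/s = -514.17 kW
Heat removed = 1851 MJ/h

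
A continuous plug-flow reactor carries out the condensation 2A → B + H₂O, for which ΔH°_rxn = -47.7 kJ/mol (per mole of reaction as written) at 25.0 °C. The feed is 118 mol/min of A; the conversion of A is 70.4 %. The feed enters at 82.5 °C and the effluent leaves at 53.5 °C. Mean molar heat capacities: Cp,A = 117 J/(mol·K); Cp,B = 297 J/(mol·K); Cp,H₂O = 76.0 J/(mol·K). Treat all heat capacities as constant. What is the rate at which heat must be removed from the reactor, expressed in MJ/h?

Q_out = 133 MJ/h

Extent of reaction ξ = 0.704 × 118 / 2 = 41.536 mol/min
Reaction term: ξ·ΔH°_rxn = 41.536 × -47.7 = -1981.3 kJ/min
Sensible, feed 82.5→25 °C: -793.85 kJ/min
Outlet flows (mol/min): A 34.928, B 41.536, H₂O 41.536
Sensible, products 25→53.5 °C: 558.02 kJ/min
Q = ΔH = -2217.1 kJ/min = -36.952 kW
Heat removed = 133.03 MJ/h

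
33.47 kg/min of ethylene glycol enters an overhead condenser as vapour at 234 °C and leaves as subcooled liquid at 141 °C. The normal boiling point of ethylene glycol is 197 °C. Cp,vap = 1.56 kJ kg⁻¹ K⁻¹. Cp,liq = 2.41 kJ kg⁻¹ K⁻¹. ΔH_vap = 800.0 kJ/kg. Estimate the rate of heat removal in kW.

vapour 234→197 °C: -57.72 kJ/kg
condensation at 197 °C: -800 kJ/kg
liquid 197→141 °C: -134.96 kJ/kg
Δh = -57.72 + -800 + -134.96 = -992.68 kJ/kg
Q = ṁ·Δh = 33.47 kg/min × -992.68 kJ/kg = -33225 kJ/min
|Q| = 553.75 kW

Q_c = 554 kW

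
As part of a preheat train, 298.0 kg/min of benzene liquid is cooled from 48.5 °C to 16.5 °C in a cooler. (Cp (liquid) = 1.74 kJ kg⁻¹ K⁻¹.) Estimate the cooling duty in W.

Q_c = 277000 W

Q = ṁ·Cp·ΔT = 298.0 × 1.74 × (16.5 − 48.5) = -16593 kJ/min
Converting: 16593 / 60 s = 276.54 kW
Cooling duty = 276540 W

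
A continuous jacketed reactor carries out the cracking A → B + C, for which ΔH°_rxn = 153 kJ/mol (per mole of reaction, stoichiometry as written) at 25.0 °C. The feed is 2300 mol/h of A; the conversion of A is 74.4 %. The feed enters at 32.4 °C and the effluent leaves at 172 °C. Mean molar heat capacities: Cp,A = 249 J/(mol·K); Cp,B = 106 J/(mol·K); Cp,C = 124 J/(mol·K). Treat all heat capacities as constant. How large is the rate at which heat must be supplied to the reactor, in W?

Extent of reaction ξ = 0.744 × 2300 = 1711.2 mol/h
Reaction term: ξ·ΔH°_rxn = 1711.2 × 153 = 261810 kJ/h
Sensible, feed 32.4→25 °C: -4238 kJ/h
Outlet flows (mol/h): A 588.8, B 1711.2, C 1711.2
Sensible, products 25→172 °C: 79408 kJ/h
Q = ΔH = 336980 kJ/h = 93.606 kW
Heat supplied = 93606 W

Q_in = 93600 W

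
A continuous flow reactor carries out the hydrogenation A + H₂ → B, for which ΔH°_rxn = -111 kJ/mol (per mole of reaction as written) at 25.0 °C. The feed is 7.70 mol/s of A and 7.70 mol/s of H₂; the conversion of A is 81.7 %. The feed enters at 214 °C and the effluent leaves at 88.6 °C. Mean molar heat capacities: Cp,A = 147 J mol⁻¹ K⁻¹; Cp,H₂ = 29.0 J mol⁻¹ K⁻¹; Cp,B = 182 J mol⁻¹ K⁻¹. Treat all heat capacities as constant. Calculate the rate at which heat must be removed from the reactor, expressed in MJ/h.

Extent of reaction ξ = 0.817 × 7.70 = 6.2909 mol/s
Reaction term: ξ·ΔH°_rxn = 6.2909 × -111 = -698.29 kJ/s
Sensible, feed 214→25 °C: -256.13 kJ/s
Outlet flows (mol/s): A 1.4091, H₂ 1.4091, B 6.2909
Sensible, products 25→88.6 °C: 88.591 kJ/s
Q = ΔH = -865.83 kJ/s = -865.83 kW
Heat removed = 3117 MJ/h

Q_out = 3120 MJ/h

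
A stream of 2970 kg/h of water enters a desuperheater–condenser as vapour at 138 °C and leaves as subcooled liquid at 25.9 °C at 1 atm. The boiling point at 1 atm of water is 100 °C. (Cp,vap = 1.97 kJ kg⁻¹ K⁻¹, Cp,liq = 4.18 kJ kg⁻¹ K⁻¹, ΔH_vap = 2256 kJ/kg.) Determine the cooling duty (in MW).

Q_c = 2.18 MW

vapour 138→100 °C: -74.86 kJ/kg
condensation at 100 °C: -2256 kJ/kg
liquid 100→25.9 °C: -309.74 kJ/kg
Δh = -74.86 + -2256 + -309.74 = -2640.6 kJ/kg
Q = ṁ·Δh = 2970 kg/h × -2640.6 kJ/kg = -7.8426e+06 kJ/h
|Q| = 2178.5 kW = 2.1785 MW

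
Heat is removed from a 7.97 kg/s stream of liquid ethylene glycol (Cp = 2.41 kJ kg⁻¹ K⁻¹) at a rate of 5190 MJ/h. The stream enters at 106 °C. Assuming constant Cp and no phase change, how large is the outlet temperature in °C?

T_out = 30.9 °C

Q = 5190 MJ/h = 1441.7 kJ/s
ΔT = Q/(ṁ·Cp) = 1441.7/(7.97×2.41) = 75.057 K
T_out = 106 − 75.057 = 30.943 °C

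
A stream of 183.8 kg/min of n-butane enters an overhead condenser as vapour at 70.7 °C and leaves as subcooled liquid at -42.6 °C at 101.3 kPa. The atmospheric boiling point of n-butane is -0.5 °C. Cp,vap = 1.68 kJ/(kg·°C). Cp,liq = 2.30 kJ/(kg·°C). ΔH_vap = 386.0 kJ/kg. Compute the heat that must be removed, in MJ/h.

vapour 70.7→-0.5 °C: -119.62 kJ/kg
condensation at -0.5 °C: -386 kJ/kg
liquid -0.5→-42.6 °C: -96.83 kJ/kg
Δh = -119.62 + -386 + -96.83 = -602.45 kJ/kg
Q = ṁ·Δh = 183.8 kg/min × -602.45 kJ/kg = -110730 kJ/min
|Q| = 1845.5 kW = 6643.8 MJ/h

Q_c = 6640 MJ/h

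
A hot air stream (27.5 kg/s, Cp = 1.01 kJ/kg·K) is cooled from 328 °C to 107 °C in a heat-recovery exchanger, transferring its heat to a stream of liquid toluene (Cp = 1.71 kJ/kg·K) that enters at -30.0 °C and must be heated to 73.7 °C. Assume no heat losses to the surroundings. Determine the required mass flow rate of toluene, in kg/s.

ṁ_c = 34.6 kg/s

Heat released by hot stream: Q = 27.5 × 1.01 × (328 − 107) = 6138.3 kJ/s
Energy balance on cold side (adiabatic exchanger): Q = ṁ_c·Cp_c·(T_c,out − T_c,in)
ṁ_c = 6138.3 / [1.71 × (73.7 − -30.0)] = 34.616 kg/s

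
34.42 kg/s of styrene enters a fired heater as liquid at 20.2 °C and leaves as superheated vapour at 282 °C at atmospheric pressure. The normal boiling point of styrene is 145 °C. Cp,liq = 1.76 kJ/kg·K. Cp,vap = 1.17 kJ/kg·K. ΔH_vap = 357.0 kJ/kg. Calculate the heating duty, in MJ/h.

Q = 91300 MJ/h

liquid 20.2→145 °C: 219.65 kJ/kg
vaporisation at 145 °C: 357 kJ/kg
vapour 145→282 °C: 160.29 kJ/kg
Δh = 219.65 + 357 + 160.29 = 736.94 kJ/kg
Q = ṁ·Δh = 34.42 kg/s × 736.94 kJ/kg = 25365 kJ/s
|Q| = 25365 kW = 91315 MJ/h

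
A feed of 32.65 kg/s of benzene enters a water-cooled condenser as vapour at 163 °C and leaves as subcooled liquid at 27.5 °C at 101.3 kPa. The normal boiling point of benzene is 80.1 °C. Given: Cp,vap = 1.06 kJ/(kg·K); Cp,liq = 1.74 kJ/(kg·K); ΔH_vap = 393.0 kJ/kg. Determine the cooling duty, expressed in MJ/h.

vapour 163→80.1 °C: -87.874 kJ/kg
condensation at 80.1 °C: -393 kJ/kg
liquid 80.1→27.5 °C: -91.524 kJ/kg
Δh = -87.874 + -393 + -91.524 = -572.4 kJ/kg
Q = ṁ·Δh = 32.65 kg/s × -572.4 kJ/kg = -18689 kJ/s
|Q| = 18689 kW = 67280 MJ/h

Q_c = 67300 MJ/h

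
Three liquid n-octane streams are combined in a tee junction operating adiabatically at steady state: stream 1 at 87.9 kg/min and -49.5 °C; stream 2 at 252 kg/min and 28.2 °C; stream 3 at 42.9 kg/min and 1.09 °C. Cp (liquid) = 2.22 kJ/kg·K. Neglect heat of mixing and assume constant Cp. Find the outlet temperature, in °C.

T_out = 7.32 °C

Adiabatic, steady state ⇒ Σ ṁᵢCp,ᵢ(T_out − Tᵢ) = 0
Σ ṁᵢCp,ᵢTᵢ = 87.9×2.22×-49.5 + 252×2.22×28.2 + 42.9×2.22×1.09 = 6220.7
Σ ṁᵢCp,ᵢ = 87.9×2.22 + 252×2.22 + 42.9×2.22 = 849.82
T_out = 6220.7 / 849.82 = 7.32 °C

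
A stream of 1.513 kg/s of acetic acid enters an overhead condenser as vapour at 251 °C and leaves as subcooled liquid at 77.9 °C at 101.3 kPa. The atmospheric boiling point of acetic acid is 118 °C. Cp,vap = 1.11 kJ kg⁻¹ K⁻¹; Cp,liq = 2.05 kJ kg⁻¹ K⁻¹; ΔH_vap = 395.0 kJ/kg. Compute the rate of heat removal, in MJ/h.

vapour 251→118 °C: -147.63 kJ/kg
condensation at 118 °C: -395 kJ/kg
liquid 118→77.9 °C: -82.205 kJ/kg
Δh = -147.63 + -395 + -82.205 = -624.84 kJ/kg
Q = ṁ·Δh = 1.513 kg/s × -624.84 kJ/kg = -945.38 kJ/s
|Q| = 945.38 kW = 3403.4 MJ/h

Q_c = 3400 MJ/h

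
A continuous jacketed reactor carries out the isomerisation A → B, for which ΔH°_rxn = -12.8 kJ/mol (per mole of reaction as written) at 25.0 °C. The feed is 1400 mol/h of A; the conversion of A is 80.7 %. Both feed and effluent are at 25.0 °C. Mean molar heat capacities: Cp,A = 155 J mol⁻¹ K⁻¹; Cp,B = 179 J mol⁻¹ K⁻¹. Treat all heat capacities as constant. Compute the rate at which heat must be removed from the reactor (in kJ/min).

Extent of reaction ξ = 0.807 × 1400 = 1129.8 mol/h
Reaction term: ξ·ΔH°_rxn = 1129.8 × -12.8 = -14461 kJ/h
Q = ΔH = -14461 kJ/h = -4.0171 kW
Heat removed = 241.02 kJ/min

Q_out = 241 kJ/min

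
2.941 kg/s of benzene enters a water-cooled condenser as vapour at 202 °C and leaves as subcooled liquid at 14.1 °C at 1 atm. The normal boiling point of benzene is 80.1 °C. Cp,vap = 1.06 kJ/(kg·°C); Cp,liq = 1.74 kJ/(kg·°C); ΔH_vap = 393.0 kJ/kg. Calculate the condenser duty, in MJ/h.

Q_c = 6740 MJ/h

vapour 202→80.1 °C: -129.21 kJ/kg
condensation at 80.1 °C: -393 kJ/kg
liquid 80.1→14.1 °C: -114.84 kJ/kg
Δh = -129.21 + -393 + -114.84 = -637.05 kJ/kg
Q = ṁ·Δh = 2.941 kg/s × -637.05 kJ/kg = -1873.6 kJ/s
|Q| = 1873.6 kW = 6744.9 MJ/h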